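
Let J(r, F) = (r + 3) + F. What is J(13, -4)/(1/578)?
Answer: 6936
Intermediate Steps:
J(r, F) = 3 + F + r (J(r, F) = (3 + r) + F = 3 + F + r)
J(13, -4)/(1/578) = (3 - 4 + 13)/(1/578) = 12/(1/578) = 12*578 = 6936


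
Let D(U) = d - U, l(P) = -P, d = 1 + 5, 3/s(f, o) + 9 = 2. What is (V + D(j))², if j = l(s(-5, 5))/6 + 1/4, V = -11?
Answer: 22201/784 ≈ 28.318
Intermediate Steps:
s(f, o) = -3/7 (s(f, o) = 3/(-9 + 2) = 3/(-7) = 3*(-⅐) = -3/7)
d = 6
j = 9/28 (j = -1*(-3/7)/6 + 1/4 = (3/7)*(⅙) + 1*(¼) = 1/14 + ¼ = 9/28 ≈ 0.32143)
D(U) = 6 - U
(V + D(j))² = (-11 + (6 - 1*9/28))² = (-11 + (6 - 9/28))² = (-11 + 159/28)² = (-149/28)² = 22201/784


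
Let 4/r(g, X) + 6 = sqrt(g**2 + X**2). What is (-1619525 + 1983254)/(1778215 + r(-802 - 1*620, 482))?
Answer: 121508464761560743/594036149625881667 - 242486*sqrt(563602)/594036149625881667 ≈ 0.20455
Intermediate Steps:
r(g, X) = 4/(-6 + sqrt(X**2 + g**2)) (r(g, X) = 4/(-6 + sqrt(g**2 + X**2)) = 4/(-6 + sqrt(X**2 + g**2)))
(-1619525 + 1983254)/(1778215 + r(-802 - 1*620, 482)) = (-1619525 + 1983254)/(1778215 + 4/(-6 + sqrt(482**2 + (-802 - 1*620)**2))) = 363729/(1778215 + 4/(-6 + sqrt(232324 + (-802 - 620)**2))) = 363729/(1778215 + 4/(-6 + sqrt(232324 + (-1422)**2))) = 363729/(1778215 + 4/(-6 + sqrt(232324 + 2022084))) = 363729/(1778215 + 4/(-6 + sqrt(2254408))) = 363729/(1778215 + 4/(-6 + 2*sqrt(563602)))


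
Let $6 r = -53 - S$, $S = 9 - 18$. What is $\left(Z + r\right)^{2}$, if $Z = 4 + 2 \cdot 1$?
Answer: $\frac{16}{9} \approx 1.7778$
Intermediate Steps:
$S = -9$
$r = - \frac{22}{3}$ ($r = \frac{-53 - -9}{6} = \frac{-53 + 9}{6} = \frac{1}{6} \left(-44\right) = - \frac{22}{3} \approx -7.3333$)
$Z = 6$ ($Z = 4 + 2 = 6$)
$\left(Z + r\right)^{2} = \left(6 - \frac{22}{3}\right)^{2} = \left(- \frac{4}{3}\right)^{2} = \frac{16}{9}$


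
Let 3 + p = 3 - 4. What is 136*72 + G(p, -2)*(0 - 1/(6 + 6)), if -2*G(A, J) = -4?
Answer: 58751/6 ≈ 9791.8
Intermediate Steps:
p = -4 (p = -3 + (3 - 4) = -3 - 1 = -4)
G(A, J) = 2 (G(A, J) = -½*(-4) = 2)
136*72 + G(p, -2)*(0 - 1/(6 + 6)) = 136*72 + 2*(0 - 1/(6 + 6)) = 9792 + 2*(0 - 1/12) = 9792 + 2*(-1/12) = 9792 - ⅙ = 58751/6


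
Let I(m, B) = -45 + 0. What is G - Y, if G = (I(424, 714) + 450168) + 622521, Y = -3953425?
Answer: 5026069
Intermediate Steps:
I(m, B) = -45
G = 1072644 (G = (-45 + 450168) + 622521 = 450123 + 622521 = 1072644)
G - Y = 1072644 - 1*(-3953425) = 1072644 + 3953425 = 5026069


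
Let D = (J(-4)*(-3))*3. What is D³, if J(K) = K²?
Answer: -2985984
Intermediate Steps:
D = -144 (D = ((-4)²*(-3))*3 = (16*(-3))*3 = -48*3 = -144)
D³ = (-144)³ = -2985984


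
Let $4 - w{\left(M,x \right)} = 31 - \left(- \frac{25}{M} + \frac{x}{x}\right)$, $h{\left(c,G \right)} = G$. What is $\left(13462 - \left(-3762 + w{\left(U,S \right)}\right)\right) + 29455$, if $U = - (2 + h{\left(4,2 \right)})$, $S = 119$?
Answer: $\frac{186795}{4} \approx 46699.0$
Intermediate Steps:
$U = -4$ ($U = - (2 + 2) = \left(-1\right) 4 = -4$)
$w{\left(M,x \right)} = -26 - \frac{25}{M}$ ($w{\left(M,x \right)} = 4 - \left(31 - \left(- \frac{25}{M} + \frac{x}{x}\right)\right) = 4 - \left(31 - \left(- \frac{25}{M} + 1\right)\right) = 4 - \left(31 - \left(1 - \frac{25}{M}\right)\right) = 4 - \left(30 + \frac{25}{M}\right) = -26 - \frac{25}{M}$)
$\left(13462 - \left(-3762 + w{\left(U,S \right)}\right)\right) + 29455 = \left(13462 + \left(3762 - \left(-26 - \frac{25}{-4}\right)\right)\right) + 29455 = \left(13462 + \left(3762 - \left(-26 - - \frac{25}{4}\right)\right)\right) + 29455 = \left(13462 + \left(3762 - \left(-26 + \frac{25}{4}\right)\right)\right) + 29455 = \left(13462 + \left(3762 - - \frac{79}{4}\right)\right) + 29455 = \left(13462 + \left(3762 + \frac{79}{4}\right)\right) + 29455 = \left(13462 + \frac{15127}{4}\right) + 29455 = \frac{68975}{4} + 29455 = \frac{186795}{4}$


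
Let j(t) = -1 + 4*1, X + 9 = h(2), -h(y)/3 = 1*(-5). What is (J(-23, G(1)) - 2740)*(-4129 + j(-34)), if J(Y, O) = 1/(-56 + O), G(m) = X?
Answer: 282633063/25 ≈ 1.1305e+7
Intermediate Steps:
h(y) = 15 (h(y) = -3*(-5) = 15)
X = 6 (X = -9 + 15 = 6)
j(t) = 3 (j(t) = -1 + 4 = 3)
G(m) = 6
(J(-23, G(1)) - 2740)*(-4129 + j(-34)) = (1/(-56 + 6) - 2740)*(-4129 + 3) = (1/(-50) - 2740)*(-4126) = (-1/50 - 2740)*(-4126) = -137001/50*(-4126) = 282633063/25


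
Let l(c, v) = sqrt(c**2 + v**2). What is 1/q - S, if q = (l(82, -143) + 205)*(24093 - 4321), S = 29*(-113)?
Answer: 962303319293/293653744 - sqrt(27173)/293653744 ≈ 3277.0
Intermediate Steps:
S = -3277
q = 4053260 + 19772*sqrt(27173) (q = (sqrt(82**2 + (-143)**2) + 205)*(24093 - 4321) = (sqrt(6724 + 20449) + 205)*19772 = (sqrt(27173) + 205)*19772 = (205 + sqrt(27173))*19772 = 4053260 + 19772*sqrt(27173) ≈ 7.3125e+6)
1/q - S = 1/(4053260 + 19772*sqrt(27173)) - 1*(-3277) = 1/(4053260 + 19772*sqrt(27173)) + 3277 = 3277 + 1/(4053260 + 19772*sqrt(27173))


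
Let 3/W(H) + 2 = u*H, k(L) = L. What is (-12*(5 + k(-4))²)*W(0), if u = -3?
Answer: 18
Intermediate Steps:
W(H) = 3/(-2 - 3*H)
(-12*(5 + k(-4))²)*W(0) = (-12*(5 - 4)²)*(3/(-2 - 3*0)) = (-12*1²)*(3/(-2 + 0)) = (-12*1)*(3/(-2)) = -36*(-1)/2 = -12*(-3/2) = 18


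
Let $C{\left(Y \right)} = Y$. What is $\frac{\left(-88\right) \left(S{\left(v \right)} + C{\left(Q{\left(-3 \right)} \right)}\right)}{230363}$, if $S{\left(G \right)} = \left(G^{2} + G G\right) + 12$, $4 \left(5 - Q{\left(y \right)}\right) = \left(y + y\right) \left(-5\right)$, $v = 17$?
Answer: $- \frac{51700}{230363} \approx -0.22443$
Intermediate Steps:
$Q{\left(y \right)} = 5 + \frac{5 y}{2}$ ($Q{\left(y \right)} = 5 - \frac{\left(y + y\right) \left(-5\right)}{4} = 5 - \frac{2 y \left(-5\right)}{4} = 5 - \frac{\left(-10\right) y}{4} = 5 + \frac{5 y}{2}$)
$S{\left(G \right)} = 12 + 2 G^{2}$ ($S{\left(G \right)} = \left(G^{2} + G^{2}\right) + 12 = 2 G^{2} + 12 = 12 + 2 G^{2}$)
$\frac{\left(-88\right) \left(S{\left(v \right)} + C{\left(Q{\left(-3 \right)} \right)}\right)}{230363} = \frac{\left(-88\right) \left(\left(12 + 2 \cdot 17^{2}\right) + \left(5 + \frac{5}{2} \left(-3\right)\right)\right)}{230363} = - 88 \left(\left(12 + 2 \cdot 289\right) + \left(5 - \frac{15}{2}\right)\right) \frac{1}{230363} = - 88 \left(\left(12 + 578\right) - \frac{5}{2}\right) \frac{1}{230363} = - 88 \left(590 - \frac{5}{2}\right) \frac{1}{230363} = \left(-88\right) \frac{1175}{2} \cdot \frac{1}{230363} = \left(-51700\right) \frac{1}{230363} = - \frac{51700}{230363}$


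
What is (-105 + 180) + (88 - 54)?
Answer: 109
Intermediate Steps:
(-105 + 180) + (88 - 54) = 75 + 34 = 109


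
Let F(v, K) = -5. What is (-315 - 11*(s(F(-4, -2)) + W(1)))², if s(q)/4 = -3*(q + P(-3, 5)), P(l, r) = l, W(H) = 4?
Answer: 2002225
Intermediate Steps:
s(q) = 36 - 12*q (s(q) = 4*(-3*(q - 3)) = 4*(-3*(-3 + q)) = 4*(9 - 3*q) = 36 - 12*q)
(-315 - 11*(s(F(-4, -2)) + W(1)))² = (-315 - 11*((36 - 12*(-5)) + 4))² = (-315 - 11*((36 + 60) + 4))² = (-315 - 11*(96 + 4))² = (-315 - 11*100)² = (-315 - 1100)² = (-1415)² = 2002225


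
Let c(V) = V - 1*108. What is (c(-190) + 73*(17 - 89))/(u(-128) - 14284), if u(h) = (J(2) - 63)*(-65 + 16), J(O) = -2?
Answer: 5554/11099 ≈ 0.50041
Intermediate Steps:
c(V) = -108 + V (c(V) = V - 108 = -108 + V)
u(h) = 3185 (u(h) = (-2 - 63)*(-65 + 16) = -65*(-49) = 3185)
(c(-190) + 73*(17 - 89))/(u(-128) - 14284) = ((-108 - 190) + 73*(17 - 89))/(3185 - 14284) = (-298 + 73*(-72))/(-11099) = (-298 - 5256)*(-1/11099) = -5554*(-1/11099) = 5554/11099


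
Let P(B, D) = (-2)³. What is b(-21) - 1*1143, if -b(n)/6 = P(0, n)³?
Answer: 1929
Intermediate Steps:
P(B, D) = -8
b(n) = 3072 (b(n) = -6*(-8)³ = -6*(-512) = 3072)
b(-21) - 1*1143 = 3072 - 1*1143 = 3072 - 1143 = 1929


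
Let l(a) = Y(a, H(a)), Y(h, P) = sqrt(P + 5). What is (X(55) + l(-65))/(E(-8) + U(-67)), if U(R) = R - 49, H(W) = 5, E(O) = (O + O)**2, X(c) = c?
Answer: 11/28 + sqrt(10)/140 ≈ 0.41544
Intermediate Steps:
E(O) = 4*O**2 (E(O) = (2*O)**2 = 4*O**2)
U(R) = -49 + R
Y(h, P) = sqrt(5 + P)
l(a) = sqrt(10) (l(a) = sqrt(5 + 5) = sqrt(10))
(X(55) + l(-65))/(E(-8) + U(-67)) = (55 + sqrt(10))/(4*(-8)**2 + (-49 - 67)) = (55 + sqrt(10))/(4*64 - 116) = (55 + sqrt(10))/(256 - 116) = (55 + sqrt(10))/140 = (55 + sqrt(10))*(1/140) = 11/28 + sqrt(10)/140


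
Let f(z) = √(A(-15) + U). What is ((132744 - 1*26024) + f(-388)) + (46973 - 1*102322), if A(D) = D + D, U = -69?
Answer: 51371 + 3*I*√11 ≈ 51371.0 + 9.9499*I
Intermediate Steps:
A(D) = 2*D
f(z) = 3*I*√11 (f(z) = √(2*(-15) - 69) = √(-30 - 69) = √(-99) = 3*I*√11)
((132744 - 1*26024) + f(-388)) + (46973 - 1*102322) = ((132744 - 1*26024) + 3*I*√11) + (46973 - 1*102322) = ((132744 - 26024) + 3*I*√11) + (46973 - 102322) = (106720 + 3*I*√11) - 55349 = 51371 + 3*I*√11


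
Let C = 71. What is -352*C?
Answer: -24992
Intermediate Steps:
-352*C = -352*71 = -24992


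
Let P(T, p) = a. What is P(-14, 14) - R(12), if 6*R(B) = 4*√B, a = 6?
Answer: 6 - 4*√3/3 ≈ 3.6906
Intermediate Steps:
P(T, p) = 6
R(B) = 2*√B/3 (R(B) = (4*√B)/6 = 2*√B/3)
P(-14, 14) - R(12) = 6 - 2*√12/3 = 6 - 2*2*√3/3 = 6 - 4*√3/3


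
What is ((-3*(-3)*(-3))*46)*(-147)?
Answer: 182574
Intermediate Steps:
((-3*(-3)*(-3))*46)*(-147) = ((9*(-3))*46)*(-147) = -27*46*(-147) = -1242*(-147) = 182574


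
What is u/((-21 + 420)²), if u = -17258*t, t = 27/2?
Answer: -25887/17689 ≈ -1.4635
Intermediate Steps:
t = 27/2 (t = 27*(½) = 27/2 ≈ 13.500)
u = -232983 (u = -17258*27/2 = -232983)
u/((-21 + 420)²) = -232983/(-21 + 420)² = -232983/(399²) = -232983/159201 = -232983*1/159201 = -25887/17689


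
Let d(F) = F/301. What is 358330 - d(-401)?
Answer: 107857731/301 ≈ 3.5833e+5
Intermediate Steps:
d(F) = F/301 (d(F) = F*(1/301) = F/301)
358330 - d(-401) = 358330 - (-401)/301 = 358330 - 1*(-401/301) = 358330 + 401/301 = 107857731/301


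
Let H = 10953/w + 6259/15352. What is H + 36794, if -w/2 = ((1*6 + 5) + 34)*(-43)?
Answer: 121455907297/3300680 ≈ 36797.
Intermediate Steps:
w = 3870 (w = -2*((1*6 + 5) + 34)*(-43) = -2*((6 + 5) + 34)*(-43) = -2*(11 + 34)*(-43) = -90*(-43) = -2*(-1935) = 3870)
H = 10687377/3300680 (H = 10953/3870 + 6259/15352 = 10953*(1/3870) + 6259*(1/15352) = 1217/430 + 6259/15352 = 10687377/3300680 ≈ 3.2379)
H + 36794 = 10687377/3300680 + 36794 = 121455907297/3300680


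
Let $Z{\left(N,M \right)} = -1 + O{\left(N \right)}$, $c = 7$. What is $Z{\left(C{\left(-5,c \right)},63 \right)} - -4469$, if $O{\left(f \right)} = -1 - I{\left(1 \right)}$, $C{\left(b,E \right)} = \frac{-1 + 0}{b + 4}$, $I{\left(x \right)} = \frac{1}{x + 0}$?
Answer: $4466$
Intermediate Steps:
$I{\left(x \right)} = \frac{1}{x}$
$C{\left(b,E \right)} = - \frac{1}{4 + b}$
$O{\left(f \right)} = -2$ ($O{\left(f \right)} = -1 - 1^{-1} = -1 - 1 = -2$)
$Z{\left(N,M \right)} = -3$ ($Z{\left(N,M \right)} = -1 - 2 = -3$)
$Z{\left(C{\left(-5,c \right)},63 \right)} - -4469 = -3 - -4469 = -3 + 4469 = 4466$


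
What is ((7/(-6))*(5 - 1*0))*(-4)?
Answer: 70/3 ≈ 23.333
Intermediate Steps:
((7/(-6))*(5 - 1*0))*(-4) = ((7*(-1/6))*(5 + 0))*(-4) = -7/6*5*(-4) = -35/6*(-4) = 70/3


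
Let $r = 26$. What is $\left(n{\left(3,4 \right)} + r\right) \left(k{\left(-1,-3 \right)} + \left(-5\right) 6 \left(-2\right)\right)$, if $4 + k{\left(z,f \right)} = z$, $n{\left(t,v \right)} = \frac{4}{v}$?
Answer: $1485$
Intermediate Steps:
$k{\left(z,f \right)} = -4 + z$
$\left(n{\left(3,4 \right)} + r\right) \left(k{\left(-1,-3 \right)} + \left(-5\right) 6 \left(-2\right)\right) = \left(\frac{4}{4} + 26\right) \left(\left(-4 - 1\right) + \left(-5\right) 6 \left(-2\right)\right) = \left(4 \cdot \frac{1}{4} + 26\right) \left(-5 - -60\right) = \left(1 + 26\right) \left(-5 + 60\right) = 27 \cdot 55 = 1485$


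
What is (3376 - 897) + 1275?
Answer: 3754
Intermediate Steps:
(3376 - 897) + 1275 = 2479 + 1275 = 3754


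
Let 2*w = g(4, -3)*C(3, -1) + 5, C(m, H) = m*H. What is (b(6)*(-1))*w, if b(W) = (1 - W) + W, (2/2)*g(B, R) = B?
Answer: 7/2 ≈ 3.5000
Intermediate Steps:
g(B, R) = B
C(m, H) = H*m
b(W) = 1
w = -7/2 (w = (4*(-1*3) + 5)/2 = (4*(-3) + 5)/2 = (-12 + 5)/2 = (1/2)*(-7) = -7/2 ≈ -3.5000)
(b(6)*(-1))*w = (1*(-1))*(-7/2) = -1*(-7/2) = 7/2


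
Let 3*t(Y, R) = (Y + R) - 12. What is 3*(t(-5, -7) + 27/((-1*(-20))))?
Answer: -399/20 ≈ -19.950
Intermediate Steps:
t(Y, R) = -4 + R/3 + Y/3 (t(Y, R) = ((Y + R) - 12)/3 = ((R + Y) - 12)/3 = (-12 + R + Y)/3 = -4 + R/3 + Y/3)
3*(t(-5, -7) + 27/((-1*(-20)))) = 3*((-4 + (⅓)*(-7) + (⅓)*(-5)) + 27/((-1*(-20)))) = 3*((-4 - 7/3 - 5/3) + 27/20) = 3*(-8 + 27*(1/20)) = 3*(-8 + 27/20) = 3*(-133/20) = -399/20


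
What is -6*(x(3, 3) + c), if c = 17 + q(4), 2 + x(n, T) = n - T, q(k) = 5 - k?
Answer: -96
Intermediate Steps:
x(n, T) = -2 + n - T (x(n, T) = -2 + (n - T) = -2 + n - T)
c = 18 (c = 17 + (5 - 1*4) = 17 + (5 - 4) = 17 + 1 = 18)
-6*(x(3, 3) + c) = -6*((-2 + 3 - 1*3) + 18) = -6*((-2 + 3 - 3) + 18) = -6*(-2 + 18) = -6*16 = -96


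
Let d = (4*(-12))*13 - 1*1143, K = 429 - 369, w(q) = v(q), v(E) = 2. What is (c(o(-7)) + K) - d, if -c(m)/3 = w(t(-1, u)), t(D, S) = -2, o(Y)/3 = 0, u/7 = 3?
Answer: 1821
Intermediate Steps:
u = 21 (u = 7*3 = 21)
o(Y) = 0 (o(Y) = 3*0 = 0)
w(q) = 2
c(m) = -6 (c(m) = -3*2 = -6)
K = 60
d = -1767 (d = -48*13 - 1143 = -624 - 1143 = -1767)
(c(o(-7)) + K) - d = (-6 + 60) - 1*(-1767) = 54 + 1767 = 1821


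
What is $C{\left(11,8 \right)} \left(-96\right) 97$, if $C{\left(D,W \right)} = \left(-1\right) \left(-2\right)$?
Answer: $-18624$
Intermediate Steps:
$C{\left(D,W \right)} = 2$
$C{\left(11,8 \right)} \left(-96\right) 97 = 2 \left(-96\right) 97 = \left(-192\right) 97 = -18624$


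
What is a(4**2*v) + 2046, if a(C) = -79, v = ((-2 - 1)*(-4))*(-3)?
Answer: 1967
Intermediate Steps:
v = -36 (v = -3*(-4)*(-3) = 12*(-3) = -36)
a(4**2*v) + 2046 = -79 + 2046 = 1967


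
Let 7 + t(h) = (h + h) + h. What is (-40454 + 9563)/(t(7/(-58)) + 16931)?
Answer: -1791678/981571 ≈ -1.8253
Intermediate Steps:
t(h) = -7 + 3*h (t(h) = -7 + ((h + h) + h) = -7 + (2*h + h) = -7 + 3*h)
(-40454 + 9563)/(t(7/(-58)) + 16931) = (-40454 + 9563)/((-7 + 3*(7/(-58))) + 16931) = -30891/((-7 + 3*(7*(-1/58))) + 16931) = -30891/((-7 + 3*(-7/58)) + 16931) = -30891/((-7 - 21/58) + 16931) = -30891/(-427/58 + 16931) = -30891/981571/58 = -30891*58/981571 = -1791678/981571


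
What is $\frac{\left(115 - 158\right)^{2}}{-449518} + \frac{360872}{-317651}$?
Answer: $- \frac{162805796395}{142789842218} \approx -1.1402$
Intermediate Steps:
$\frac{\left(115 - 158\right)^{2}}{-449518} + \frac{360872}{-317651} = \left(-43\right)^{2} \left(- \frac{1}{449518}\right) + 360872 \left(- \frac{1}{317651}\right) = 1849 \left(- \frac{1}{449518}\right) - \frac{360872}{317651} = - \frac{1849}{449518} - \frac{360872}{317651} = - \frac{162805796395}{142789842218}$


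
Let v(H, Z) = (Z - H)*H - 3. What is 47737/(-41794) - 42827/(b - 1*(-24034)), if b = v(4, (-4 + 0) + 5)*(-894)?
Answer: -1788687933/782467268 ≈ -2.2860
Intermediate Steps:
v(H, Z) = -3 + H*(Z - H) (v(H, Z) = H*(Z - H) - 3 = -3 + H*(Z - H))
b = 13410 (b = (-3 - 1*4**2 + 4*((-4 + 0) + 5))*(-894) = (-3 - 1*16 + 4*(-4 + 5))*(-894) = (-3 - 16 + 4*1)*(-894) = (-3 - 16 + 4)*(-894) = -15*(-894) = 13410)
47737/(-41794) - 42827/(b - 1*(-24034)) = 47737/(-41794) - 42827/(13410 - 1*(-24034)) = 47737*(-1/41794) - 42827/(13410 + 24034) = -47737/41794 - 42827/37444 = -1788687933/782467268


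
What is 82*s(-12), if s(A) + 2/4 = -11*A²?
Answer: -129929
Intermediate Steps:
s(A) = -½ - 11*A²
82*s(-12) = 82*(-½ - 11*(-12)²) = 82*(-½ - 11*144) = 82*(-½ - 1584) = 82*(-3169/2) = -129929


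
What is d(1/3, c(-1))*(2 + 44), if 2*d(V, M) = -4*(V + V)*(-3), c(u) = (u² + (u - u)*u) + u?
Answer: 184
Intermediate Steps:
c(u) = u + u² (c(u) = (u² + 0*u) + u = (u² + 0) + u = u² + u = u + u²)
d(V, M) = 12*V (d(V, M) = (-4*(V + V)*(-3))/2 = (-8*V*(-3))/2 = (24*V)/2 = 12*V)
d(1/3, c(-1))*(2 + 44) = (12/3)*(2 + 44) = (12*(⅓))*46 = 4*46 = 184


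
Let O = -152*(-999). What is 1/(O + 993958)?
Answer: 1/1145806 ≈ 8.7275e-7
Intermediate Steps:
O = 151848
1/(O + 993958) = 1/(151848 + 993958) = 1/1145806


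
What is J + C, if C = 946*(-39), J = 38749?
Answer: 1855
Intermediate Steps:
C = -36894
J + C = 38749 - 36894 = 1855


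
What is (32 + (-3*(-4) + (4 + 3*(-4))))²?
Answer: 1296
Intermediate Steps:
(32 + (-3*(-4) + (4 + 3*(-4))))² = (32 + (12 + (4 - 12)))² = (32 + (12 - 8))² = (32 + 4)² = 36² = 1296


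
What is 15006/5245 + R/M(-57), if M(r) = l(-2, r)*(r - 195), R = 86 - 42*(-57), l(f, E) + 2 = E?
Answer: 59029202/19495665 ≈ 3.0278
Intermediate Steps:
l(f, E) = -2 + E
R = 2480 (R = 86 + 2394 = 2480)
M(r) = (-195 + r)*(-2 + r) (M(r) = (-2 + r)*(r - 195) = (-2 + r)*(-195 + r) = (-195 + r)*(-2 + r))
15006/5245 + R/M(-57) = 15006/5245 + 2480/(((-195 - 57)*(-2 - 57))) = 15006*(1/5245) + 2480/((-252*(-59))) = 15006/5245 + 2480/14868 = 15006/5245 + 2480*(1/14868) = 15006/5245 + 620/3717 = 59029202/19495665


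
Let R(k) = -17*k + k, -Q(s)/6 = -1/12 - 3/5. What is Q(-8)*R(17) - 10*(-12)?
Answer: -4976/5 ≈ -995.20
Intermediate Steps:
Q(s) = 41/10 (Q(s) = -6*(-1/12 - 3/5) = -6*(-1*1/12 - 3*⅕) = -6*(-1/12 - ⅗) = -6*(-41/60) = 41/10)
R(k) = -16*k
Q(-8)*R(17) - 10*(-12) = 41*(-16*17)/10 - 10*(-12) = (41/10)*(-272) + 120 = -5576/5 + 120 = -4976/5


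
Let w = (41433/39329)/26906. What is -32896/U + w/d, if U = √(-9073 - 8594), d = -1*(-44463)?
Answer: 13811/15683375802754 + 32896*I*√1963/5889 ≈ 8.8061e-10 + 247.49*I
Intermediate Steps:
d = 44463
U = 3*I*√1963 (U = √(-17667) = 3*I*√1963 ≈ 132.92*I)
w = 41433/1058186074 (w = (41433*(1/39329))*(1/26906) = (41433/39329)*(1/26906) = 41433/1058186074 ≈ 3.9155e-5)
-32896/U + w/d = -32896*(-I*√1963/5889) + (41433/1058186074)/44463 = -(-32896)*I*√1963/5889 + (41433/1058186074)*(1/44463) = 32896*I*√1963/5889 + 13811/15683375802754 = 13811/15683375802754 + 32896*I*√1963/5889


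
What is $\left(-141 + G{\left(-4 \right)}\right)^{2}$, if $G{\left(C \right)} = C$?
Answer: $21025$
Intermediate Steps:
$\left(-141 + G{\left(-4 \right)}\right)^{2} = \left(-141 - 4\right)^{2} = \left(-145\right)^{2} = 21025$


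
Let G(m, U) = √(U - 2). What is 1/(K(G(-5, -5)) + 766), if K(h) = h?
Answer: 766/586763 - I*√7/586763 ≈ 0.0013055 - 4.5091e-6*I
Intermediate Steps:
G(m, U) = √(-2 + U)
1/(K(G(-5, -5)) + 766) = 1/(√(-2 - 5) + 766) = 1/(√(-7) + 766) = 1/(I*√7 + 766) = 1/(766 + I*√7)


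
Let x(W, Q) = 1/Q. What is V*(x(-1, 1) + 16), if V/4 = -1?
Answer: -68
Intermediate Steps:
V = -4 (V = 4*(-1) = -4)
V*(x(-1, 1) + 16) = -4*(1/1 + 16) = -4*(1 + 16) = -4*17 = -68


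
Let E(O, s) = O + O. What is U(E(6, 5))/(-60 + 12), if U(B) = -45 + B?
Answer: 11/16 ≈ 0.68750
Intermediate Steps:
E(O, s) = 2*O
U(E(6, 5))/(-60 + 12) = (-45 + 2*6)/(-60 + 12) = (-45 + 12)/(-48) = -33*(-1/48) = 11/16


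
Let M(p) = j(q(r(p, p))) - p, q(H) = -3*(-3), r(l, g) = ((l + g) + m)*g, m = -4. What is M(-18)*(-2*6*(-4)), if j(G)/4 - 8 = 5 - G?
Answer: 1632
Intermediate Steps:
r(l, g) = g*(-4 + g + l) (r(l, g) = ((l + g) - 4)*g = ((g + l) - 4)*g = (-4 + g + l)*g = g*(-4 + g + l))
q(H) = 9
j(G) = 52 - 4*G (j(G) = 32 + 4*(5 - G) = 32 + (20 - 4*G) = 52 - 4*G)
M(p) = 16 - p (M(p) = (52 - 4*9) - p = (52 - 36) - p = 16 - p)
M(-18)*(-2*6*(-4)) = (16 - 1*(-18))*(-2*6*(-4)) = (16 + 18)*(-12*(-4)) = 34*48 = 1632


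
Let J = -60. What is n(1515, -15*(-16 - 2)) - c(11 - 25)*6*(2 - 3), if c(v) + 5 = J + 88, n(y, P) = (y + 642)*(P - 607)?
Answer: -726771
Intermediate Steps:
n(y, P) = (-607 + P)*(642 + y) (n(y, P) = (642 + y)*(-607 + P) = (-607 + P)*(642 + y))
c(v) = 23 (c(v) = -5 + (-60 + 88) = -5 + 28 = 23)
n(1515, -15*(-16 - 2)) - c(11 - 25)*6*(2 - 3) = (-389694 - 607*1515 + 642*(-15*(-16 - 2)) - 15*(-16 - 2)*1515) - 23*6*(2 - 3) = (-389694 - 919605 + 642*(-15*(-18)) - 15*(-18)*1515) - 23*6*(-1) = (-389694 - 919605 + 642*270 + 270*1515) - 23*(-6) = (-389694 - 919605 + 173340 + 409050) - 1*(-138) = -726909 + 138 = -726771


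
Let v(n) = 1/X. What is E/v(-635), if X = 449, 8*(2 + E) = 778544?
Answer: 43694884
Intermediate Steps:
E = 97316 (E = -2 + (⅛)*778544 = -2 + 97318 = 97316)
v(n) = 1/449
E/v(-635) = 97316/(1/449) = 97316*449 = 43694884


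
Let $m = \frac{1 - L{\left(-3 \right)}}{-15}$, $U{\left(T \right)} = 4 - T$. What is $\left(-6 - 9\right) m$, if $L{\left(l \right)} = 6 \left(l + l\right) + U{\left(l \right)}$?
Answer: $30$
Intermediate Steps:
$L{\left(l \right)} = 4 + 11 l$ ($L{\left(l \right)} = 6 \left(l + l\right) - \left(-4 + l\right) = 6 \cdot 2 l - \left(-4 + l\right) = 12 l - \left(-4 + l\right) = 4 + 11 l$)
$m = -2$ ($m = \frac{1 - \left(4 + 11 \left(-3\right)\right)}{-15} = \left(1 - \left(4 - 33\right)\right) \left(- \frac{1}{15}\right) = \left(1 - -29\right) \left(- \frac{1}{15}\right) = \left(1 + 29\right) \left(- \frac{1}{15}\right) = 30 \left(- \frac{1}{15}\right) = -2$)
$\left(-6 - 9\right) m = \left(-6 - 9\right) \left(-2\right) = \left(-15\right) \left(-2\right) = 30$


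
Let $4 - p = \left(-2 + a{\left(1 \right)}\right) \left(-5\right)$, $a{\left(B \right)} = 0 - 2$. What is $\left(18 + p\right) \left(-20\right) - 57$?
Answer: $-97$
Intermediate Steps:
$a{\left(B \right)} = -2$
$p = -16$ ($p = 4 - \left(-2 - 2\right) \left(-5\right) = 4 - \left(-4\right) \left(-5\right) = 4 - 20 = -16$)
$\left(18 + p\right) \left(-20\right) - 57 = \left(18 - 16\right) \left(-20\right) - 57 = 2 \left(-20\right) - 57 = -40 - 57 = -97$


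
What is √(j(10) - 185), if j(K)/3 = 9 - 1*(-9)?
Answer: I*√131 ≈ 11.446*I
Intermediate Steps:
j(K) = 54 (j(K) = 3*(9 - 1*(-9)) = 3*(9 + 9) = 3*18 = 54)
√(j(10) - 185) = √(54 - 185) = √(-131) = I*√131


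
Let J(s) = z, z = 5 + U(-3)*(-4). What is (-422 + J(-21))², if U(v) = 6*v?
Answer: 119025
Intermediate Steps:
z = 77 (z = 5 + (6*(-3))*(-4) = 5 - 18*(-4) = 5 + 72 = 77)
J(s) = 77
(-422 + J(-21))² = (-422 + 77)² = (-345)² = 119025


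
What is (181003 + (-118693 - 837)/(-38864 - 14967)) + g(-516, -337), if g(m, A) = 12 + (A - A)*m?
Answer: 9744337995/53831 ≈ 1.8102e+5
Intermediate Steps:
g(m, A) = 12 (g(m, A) = 12 + 0*m = 12 + 0 = 12)
(181003 + (-118693 - 837)/(-38864 - 14967)) + g(-516, -337) = (181003 + (-118693 - 837)/(-38864 - 14967)) + 12 = (181003 - 119530/(-53831)) + 12 = (181003 - 119530*(-1/53831)) + 12 = (181003 + 119530/53831) + 12 = 9743692023/53831 + 12 = 9744337995/53831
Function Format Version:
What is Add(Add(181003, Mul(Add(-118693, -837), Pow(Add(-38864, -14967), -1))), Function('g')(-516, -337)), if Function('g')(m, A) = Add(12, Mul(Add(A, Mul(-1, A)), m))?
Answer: Rational(9744337995, 53831) ≈ 1.8102e+5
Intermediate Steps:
Function('g')(m, A) = 12 (Function('g')(m, A) = Add(12, Mul(0, m)) = Add(12, 0) = 12)
Add(Add(181003, Mul(Add(-118693, -837), Pow(Add(-38864, -14967), -1))), Function('g')(-516, -337)) = Add(Add(181003, Mul(Add(-118693, -837), Pow(Add(-38864, -14967), -1))), 12) = Add(Add(181003, Mul(-119530, Pow(-53831, -1))), 12) = Add(Add(181003, Mul(-119530, Rational(-1, 53831))), 12) = Add(Add(181003, Rational(119530, 53831)), 12) = Add(Rational(9743692023, 53831), 12) = Rational(9744337995, 53831)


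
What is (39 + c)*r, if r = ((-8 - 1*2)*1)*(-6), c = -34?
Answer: 300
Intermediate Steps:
r = 60 (r = ((-8 - 2)*1)*(-6) = -10*1*(-6) = -10*(-6) = 60)
(39 + c)*r = (39 - 34)*60 = 5*60 = 300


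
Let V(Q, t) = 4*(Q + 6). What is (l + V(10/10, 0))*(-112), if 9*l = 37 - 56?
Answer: -26096/9 ≈ -2899.6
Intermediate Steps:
V(Q, t) = 24 + 4*Q (V(Q, t) = 4*(6 + Q) = 24 + 4*Q)
l = -19/9 (l = (37 - 56)/9 = (1/9)*(-19) = -19/9 ≈ -2.1111)
(l + V(10/10, 0))*(-112) = (-19/9 + (24 + 4*(10/10)))*(-112) = (-19/9 + (24 + 4*(10*(1/10))))*(-112) = (-19/9 + (24 + 4*1))*(-112) = (-19/9 + (24 + 4))*(-112) = (-19/9 + 28)*(-112) = (233/9)*(-112) = -26096/9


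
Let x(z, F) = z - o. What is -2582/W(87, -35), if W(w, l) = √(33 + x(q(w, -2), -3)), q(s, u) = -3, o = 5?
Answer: -2582/5 ≈ -516.40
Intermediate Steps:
x(z, F) = -5 + z (x(z, F) = z - 1*5 = z - 5 = -5 + z)
W(w, l) = 5 (W(w, l) = √(33 + (-5 - 3)) = √(33 - 8) = √25 = 5)
-2582/W(87, -35) = -2582/5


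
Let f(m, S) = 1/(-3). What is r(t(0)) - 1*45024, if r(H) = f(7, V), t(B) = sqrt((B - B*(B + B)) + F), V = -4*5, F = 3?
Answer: -135073/3 ≈ -45024.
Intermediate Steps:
V = -20
t(B) = sqrt(3 + B - 2*B**2) (t(B) = sqrt((B - B*(B + B)) + 3) = sqrt((B - B*2*B) + 3) = sqrt((B - 2*B**2) + 3) = sqrt(3 + B - 2*B**2))
f(m, S) = -1/3
r(H) = -1/3
r(t(0)) - 1*45024 = -1/3 - 1*45024 = -1/3 - 45024 = -135073/3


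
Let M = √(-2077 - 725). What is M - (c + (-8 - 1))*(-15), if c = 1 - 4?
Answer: -180 + I*√2802 ≈ -180.0 + 52.934*I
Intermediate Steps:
M = I*√2802 (M = √(-2802) = I*√2802 ≈ 52.934*I)
c = -3
M - (c + (-8 - 1))*(-15) = I*√2802 - (-3 + (-8 - 1))*(-15) = I*√2802 - (-3 - 9)*(-15) = I*√2802 - (-12)*(-15) = I*√2802 - 1*180 = I*√2802 - 180 = -180 + I*√2802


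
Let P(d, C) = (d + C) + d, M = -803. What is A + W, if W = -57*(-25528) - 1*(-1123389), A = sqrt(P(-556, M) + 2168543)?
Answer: 2578485 + 2*sqrt(541657) ≈ 2.5800e+6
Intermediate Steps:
P(d, C) = C + 2*d (P(d, C) = (C + d) + d = C + 2*d)
A = 2*sqrt(541657) (A = sqrt((-803 + 2*(-556)) + 2168543) = sqrt((-803 - 1112) + 2168543) = sqrt(-1915 + 2168543) = sqrt(2166628) = 2*sqrt(541657) ≈ 1471.9)
W = 2578485 (W = 1455096 + 1123389 = 2578485)
A + W = 2*sqrt(541657) + 2578485 = 2578485 + 2*sqrt(541657)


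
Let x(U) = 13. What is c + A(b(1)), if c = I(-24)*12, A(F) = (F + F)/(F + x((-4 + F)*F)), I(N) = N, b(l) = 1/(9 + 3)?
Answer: -45214/157 ≈ -287.99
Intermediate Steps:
b(l) = 1/12
A(F) = 2*F/(13 + F) (A(F) = (F + F)/(F + 13) = (2*F)/(13 + F) = 2*F/(13 + F))
c = -288 (c = -24*12 = -288)
c + A(b(1)) = -288 + 2*(1/12)/(13 + 1/12) = -288 + 2*(1/12)/(157/12) = -288 + 2*(1/12)*(12/157) = -288 + 2/157 = -45214/157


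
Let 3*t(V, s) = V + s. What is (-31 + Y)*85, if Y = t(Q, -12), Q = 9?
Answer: -2720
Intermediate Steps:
t(V, s) = V/3 + s/3 (t(V, s) = (V + s)/3 = V/3 + s/3)
Y = -1 (Y = (1/3)*9 + (1/3)*(-12) = 3 - 4 = -1)
(-31 + Y)*85 = (-31 - 1)*85 = -32*85 = -2720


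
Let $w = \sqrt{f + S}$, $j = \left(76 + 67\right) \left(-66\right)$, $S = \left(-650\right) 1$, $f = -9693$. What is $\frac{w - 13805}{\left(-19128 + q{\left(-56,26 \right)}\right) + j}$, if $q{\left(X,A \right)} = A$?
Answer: $\frac{2761}{5708} - \frac{i \sqrt{10343}}{28540} \approx 0.48371 - 0.0035634 i$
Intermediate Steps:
$S = -650$
$j = -9438$ ($j = 143 \left(-66\right) = -9438$)
$w = i \sqrt{10343}$ ($w = \sqrt{-9693 - 650} = \sqrt{-10343} = i \sqrt{10343} \approx 101.7 i$)
$\frac{w - 13805}{\left(-19128 + q{\left(-56,26 \right)}\right) + j} = \frac{i \sqrt{10343} - 13805}{\left(-19128 + 26\right) - 9438} = \frac{-13805 + i \sqrt{10343}}{-19102 - 9438} = \frac{-13805 + i \sqrt{10343}}{-28540} = \left(-13805 + i \sqrt{10343}\right) \left(- \frac{1}{28540}\right) = \frac{2761}{5708} - \frac{i \sqrt{10343}}{28540}$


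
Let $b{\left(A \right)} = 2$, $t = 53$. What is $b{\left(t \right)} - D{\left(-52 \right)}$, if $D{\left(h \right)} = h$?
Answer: $54$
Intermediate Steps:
$b{\left(t \right)} - D{\left(-52 \right)} = 2 - -52 = 2 + 52 = 54$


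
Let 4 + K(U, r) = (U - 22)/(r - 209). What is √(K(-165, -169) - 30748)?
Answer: I*√488210898/126 ≈ 175.36*I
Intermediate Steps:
K(U, r) = -4 + (-22 + U)/(-209 + r) (K(U, r) = -4 + (U - 22)/(r - 209) = -4 + (-22 + U)/(-209 + r))
√(K(-165, -169) - 30748) = √((814 - 165 - 4*(-169))/(-209 - 169) - 30748) = √((814 - 165 + 676)/(-378) - 30748) = √(-1/378*1325 - 30748) = √(-1325/378 - 30748) = √(-11624069/378) = I*√488210898/126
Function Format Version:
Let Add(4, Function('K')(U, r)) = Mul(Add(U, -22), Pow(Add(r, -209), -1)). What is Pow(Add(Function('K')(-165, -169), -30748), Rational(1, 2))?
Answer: Mul(Rational(1, 126), I, Pow(488210898, Rational(1, 2))) ≈ Mul(175.36, I)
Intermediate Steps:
Function('K')(U, r) = Add(-4, Mul(Pow(Add(-209, r), -1), Add(-22, U))) (Function('K')(U, r) = Add(-4, Mul(Add(U, -22), Pow(Add(r, -209), -1))) = Add(-4, Mul(Add(-22, U), Pow(Add(-209, r), -1))) = Add(-4, Mul(Pow(Add(-209, r), -1), Add(-22, U))))
Pow(Add(Function('K')(-165, -169), -30748), Rational(1, 2)) = Pow(Add(Mul(Pow(Add(-209, -169), -1), Add(814, -165, Mul(-4, -169))), -30748), Rational(1, 2)) = Pow(Add(Mul(Pow(-378, -1), Add(814, -165, 676)), -30748), Rational(1, 2)) = Pow(Add(Mul(Rational(-1, 378), 1325), -30748), Rational(1, 2)) = Pow(Add(Rational(-1325, 378), -30748), Rational(1, 2)) = Pow(Rational(-11624069, 378), Rational(1, 2)) = Mul(Rational(1, 126), I, Pow(488210898, Rational(1, 2)))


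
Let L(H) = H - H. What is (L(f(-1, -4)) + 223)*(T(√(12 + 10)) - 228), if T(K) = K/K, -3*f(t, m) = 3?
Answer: -50621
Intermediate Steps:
f(t, m) = -1 (f(t, m) = -⅓*3 = -1)
L(H) = 0
T(K) = 1
(L(f(-1, -4)) + 223)*(T(√(12 + 10)) - 228) = (0 + 223)*(1 - 228) = 223*(-227) = -50621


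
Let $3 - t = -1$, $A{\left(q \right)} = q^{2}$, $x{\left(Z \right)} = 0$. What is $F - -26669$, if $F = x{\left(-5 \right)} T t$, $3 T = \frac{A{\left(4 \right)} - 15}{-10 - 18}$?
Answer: $26669$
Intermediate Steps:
$t = 4$ ($t = 3 - -1 = 3 + 1 = 4$)
$T = - \frac{1}{84}$ ($T = \frac{\left(4^{2} - 15\right) \frac{1}{-10 - 18}}{3} = \frac{\left(16 - 15\right) \frac{1}{-28}}{3} = \frac{1 \left(- \frac{1}{28}\right)}{3} = \frac{1}{3} \left(- \frac{1}{28}\right) = - \frac{1}{84} \approx -0.011905$)
$F = 0$ ($F = 0 \left(- \frac{1}{84}\right) 4 = 0 \cdot 4 = 0$)
$F - -26669 = 0 - -26669 = 0 + 26669 = 26669$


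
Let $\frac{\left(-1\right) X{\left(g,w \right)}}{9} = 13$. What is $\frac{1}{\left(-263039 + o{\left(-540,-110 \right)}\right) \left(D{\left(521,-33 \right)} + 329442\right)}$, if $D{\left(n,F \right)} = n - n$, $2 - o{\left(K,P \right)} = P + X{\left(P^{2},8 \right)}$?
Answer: $- \frac{1}{86580652020} \approx -1.155 \cdot 10^{-11}$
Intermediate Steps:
$X{\left(g,w \right)} = -117$ ($X{\left(g,w \right)} = \left(-9\right) 13 = -117$)
$o{\left(K,P \right)} = 119 - P$ ($o{\left(K,P \right)} = 2 - \left(P - 117\right) = 2 - \left(-117 + P\right) = 119 - P$)
$D{\left(n,F \right)} = 0$
$\frac{1}{\left(-263039 + o{\left(-540,-110 \right)}\right) \left(D{\left(521,-33 \right)} + 329442\right)} = \frac{1}{\left(-263039 + \left(119 - -110\right)\right) \left(0 + 329442\right)} = \frac{1}{\left(-263039 + \left(119 + 110\right)\right) 329442} = \frac{1}{\left(-263039 + 229\right) 329442} = \frac{1}{\left(-262810\right) 329442} = \frac{1}{-86580652020} = - \frac{1}{86580652020}$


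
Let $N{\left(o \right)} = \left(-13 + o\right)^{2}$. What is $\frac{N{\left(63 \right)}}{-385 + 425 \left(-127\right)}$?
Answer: $- \frac{125}{2718} \approx -0.04599$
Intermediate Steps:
$\frac{N{\left(63 \right)}}{-385 + 425 \left(-127\right)} = \frac{\left(-13 + 63\right)^{2}}{-385 + 425 \left(-127\right)} = \frac{50^{2}}{-385 - 53975} = \frac{2500}{-54360} = 2500 \left(- \frac{1}{54360}\right) = - \frac{125}{2718}$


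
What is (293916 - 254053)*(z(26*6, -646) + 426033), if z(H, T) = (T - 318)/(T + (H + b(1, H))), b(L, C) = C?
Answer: 2836172444959/167 ≈ 1.6983e+10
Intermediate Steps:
z(H, T) = (-318 + T)/(T + 2*H) (z(H, T) = (T - 318)/(T + (H + H)) = (-318 + T)/(T + 2*H))
(293916 - 254053)*(z(26*6, -646) + 426033) = (293916 - 254053)*((-318 - 646)/(-646 + 2*(26*6)) + 426033) = 39863*(-964/(-646 + 2*156) + 426033) = 39863*(-964/(-646 + 312) + 426033) = 39863*(-964/(-334) + 426033) = 39863*(-1/334*(-964) + 426033) = 39863*(482/167 + 426033) = 39863*(71147993/167) = 2836172444959/167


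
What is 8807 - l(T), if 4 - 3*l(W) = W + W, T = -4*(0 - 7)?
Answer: 26473/3 ≈ 8824.3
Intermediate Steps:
T = 28 (T = -4*(-7) = 28)
l(W) = 4/3 - 2*W/3 (l(W) = 4/3 - (W + W)/3 = 4/3 - 2*W/3)
8807 - l(T) = 8807 - (4/3 - ⅔*28) = 8807 - (4/3 - 56/3) = 8807 - 1*(-52/3) = 8807 + 52/3 = 26473/3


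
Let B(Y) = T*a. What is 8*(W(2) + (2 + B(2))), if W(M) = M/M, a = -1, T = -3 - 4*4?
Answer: 176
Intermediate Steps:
T = -19 (T = -3 - 16 = -19)
B(Y) = 19 (B(Y) = -19*(-1) = 19)
W(M) = 1
8*(W(2) + (2 + B(2))) = 8*(1 + (2 + 19)) = 8*(1 + 21) = 8*22 = 176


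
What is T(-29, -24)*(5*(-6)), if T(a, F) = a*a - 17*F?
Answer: -37470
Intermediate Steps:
T(a, F) = a² - 17*F
T(-29, -24)*(5*(-6)) = ((-29)² - 17*(-24))*(5*(-6)) = (841 + 408)*(-30) = 1249*(-30) = -37470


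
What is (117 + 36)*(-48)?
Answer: -7344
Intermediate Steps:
(117 + 36)*(-48) = 153*(-48) = -7344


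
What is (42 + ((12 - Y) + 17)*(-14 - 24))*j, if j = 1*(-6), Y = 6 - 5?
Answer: 6132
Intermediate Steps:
Y = 1
j = -6
(42 + ((12 - Y) + 17)*(-14 - 24))*j = (42 + ((12 - 1*1) + 17)*(-14 - 24))*(-6) = (42 + ((12 - 1) + 17)*(-38))*(-6) = (42 + (11 + 17)*(-38))*(-6) = (42 + 28*(-38))*(-6) = (42 - 1064)*(-6) = -1022*(-6) = 6132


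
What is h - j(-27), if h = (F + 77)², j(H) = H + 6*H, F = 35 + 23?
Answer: 18414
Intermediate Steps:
F = 58
j(H) = 7*H
h = 18225 (h = (58 + 77)² = 135² = 18225)
h - j(-27) = 18225 - 7*(-27) = 18225 - 1*(-189) = 18225 + 189 = 18414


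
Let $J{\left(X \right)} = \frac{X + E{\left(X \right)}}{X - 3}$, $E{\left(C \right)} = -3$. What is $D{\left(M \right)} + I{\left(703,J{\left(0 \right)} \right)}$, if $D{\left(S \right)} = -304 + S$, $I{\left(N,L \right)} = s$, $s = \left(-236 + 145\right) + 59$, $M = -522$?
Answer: $-858$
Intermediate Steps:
$s = -32$ ($s = -91 + 59 = -32$)
$J{\left(X \right)} = 1$ ($J{\left(X \right)} = \frac{X - 3}{X - 3} = \frac{-3 + X}{-3 + X} = 1$)
$I{\left(N,L \right)} = -32$
$D{\left(M \right)} + I{\left(703,J{\left(0 \right)} \right)} = \left(-304 - 522\right) - 32 = -826 - 32 = -858$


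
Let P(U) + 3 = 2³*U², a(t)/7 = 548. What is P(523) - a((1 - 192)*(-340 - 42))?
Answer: 2184393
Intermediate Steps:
a(t) = 3836 (a(t) = 7*548 = 3836)
P(U) = -3 + 8*U² (P(U) = -3 + 2³*U² = -3 + 8*U²)
P(523) - a((1 - 192)*(-340 - 42)) = (-3 + 8*523²) - 1*3836 = (-3 + 8*273529) - 3836 = (-3 + 2188232) - 3836 = 2188229 - 3836 = 2184393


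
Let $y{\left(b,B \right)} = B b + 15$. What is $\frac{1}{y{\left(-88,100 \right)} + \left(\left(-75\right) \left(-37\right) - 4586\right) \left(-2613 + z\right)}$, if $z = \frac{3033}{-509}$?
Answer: $\frac{509}{2409681985} \approx 2.1123 \cdot 10^{-7}$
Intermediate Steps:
$y{\left(b,B \right)} = 15 + B b$
$z = - \frac{3033}{509}$ ($z = 3033 \left(- \frac{1}{509}\right) = - \frac{3033}{509} \approx -5.9587$)
$\frac{1}{y{\left(-88,100 \right)} + \left(\left(-75\right) \left(-37\right) - 4586\right) \left(-2613 + z\right)} = \frac{1}{\left(15 + 100 \left(-88\right)\right) + \left(\left(-75\right) \left(-37\right) - 4586\right) \left(-2613 - \frac{3033}{509}\right)} = \frac{1}{\left(15 - 8800\right) + \left(2775 - 4586\right) \left(- \frac{1333050}{509}\right)} = \frac{1}{-8785 - - \frac{2414153550}{509}} = \frac{1}{-8785 + \frac{2414153550}{509}} = \frac{1}{\frac{2409681985}{509}} = \frac{509}{2409681985}$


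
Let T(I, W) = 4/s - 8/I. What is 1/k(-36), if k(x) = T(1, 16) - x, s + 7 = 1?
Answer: 3/82 ≈ 0.036585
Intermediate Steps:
s = -6 (s = -7 + 1 = -6)
T(I, W) = -⅔ - 8/I (T(I, W) = 4/(-6) - 8/I = 4*(-⅙) - 8/I = -⅔ - 8/I)
k(x) = -26/3 - x (k(x) = (-⅔ - 8/1) - x = (-⅔ - 8*1) - x = (-⅔ - 8) - x = -26/3 - x)
1/k(-36) = 1/(-26/3 - 1*(-36)) = 1/(-26/3 + 36) = 1/(82/3) = 3/82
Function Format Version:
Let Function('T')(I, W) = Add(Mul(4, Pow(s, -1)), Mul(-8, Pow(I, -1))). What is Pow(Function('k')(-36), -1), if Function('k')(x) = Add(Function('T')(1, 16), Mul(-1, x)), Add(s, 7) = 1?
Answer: Rational(3, 82) ≈ 0.036585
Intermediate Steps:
s = -6 (s = Add(-7, 1) = -6)
Function('T')(I, W) = Add(Rational(-2, 3), Mul(-8, Pow(I, -1))) (Function('T')(I, W) = Add(Mul(4, Pow(-6, -1)), Mul(-8, Pow(I, -1))) = Add(Mul(4, Rational(-1, 6)), Mul(-8, Pow(I, -1))) = Add(Rational(-2, 3), Mul(-8, Pow(I, -1))))
Function('k')(x) = Add(Rational(-26, 3), Mul(-1, x)) (Function('k')(x) = Add(Add(Rational(-2, 3), Mul(-8, Pow(1, -1))), Mul(-1, x)) = Add(Add(Rational(-2, 3), Mul(-8, 1)), Mul(-1, x)) = Add(Add(Rational(-2, 3), -8), Mul(-1, x)) = Add(Rational(-26, 3), Mul(-1, x)))
Pow(Function('k')(-36), -1) = Pow(Add(Rational(-26, 3), Mul(-1, -36)), -1) = Pow(Add(Rational(-26, 3), 36), -1) = Pow(Rational(82, 3), -1) = Rational(3, 82)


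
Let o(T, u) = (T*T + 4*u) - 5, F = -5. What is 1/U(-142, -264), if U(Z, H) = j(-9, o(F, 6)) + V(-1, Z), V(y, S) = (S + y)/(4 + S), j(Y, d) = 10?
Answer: 138/1523 ≈ 0.090611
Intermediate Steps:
o(T, u) = -5 + T**2 + 4*u (o(T, u) = (T**2 + 4*u) - 5 = -5 + T**2 + 4*u)
V(y, S) = (S + y)/(4 + S)
U(Z, H) = 10 + (-1 + Z)/(4 + Z) (U(Z, H) = 10 + (Z - 1)/(4 + Z) = 10 + (-1 + Z)/(4 + Z))
1/U(-142, -264) = 1/((39 + 11*(-142))/(4 - 142)) = 1/((39 - 1562)/(-138)) = 1/(-1/138*(-1523)) = 1/(1523/138) = 138/1523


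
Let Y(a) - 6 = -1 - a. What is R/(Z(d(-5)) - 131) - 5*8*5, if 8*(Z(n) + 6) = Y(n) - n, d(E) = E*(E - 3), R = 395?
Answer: -237360/1171 ≈ -202.70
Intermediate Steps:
Y(a) = 5 - a (Y(a) = 6 + (-1 - a) = 5 - a)
d(E) = E*(-3 + E)
Z(n) = -43/8 - n/4 (Z(n) = -6 + ((5 - n) - n)/8 = -6 + (5 - 2*n)/8 = -6 + (5/8 - n/4) = -43/8 - n/4)
R/(Z(d(-5)) - 131) - 5*8*5 = 395/((-43/8 - (-5)*(-3 - 5)/4) - 131) - 5*8*5 = 395/((-43/8 - (-5)*(-8)/4) - 131) - 40*5 = 395/((-43/8 - 1/4*40) - 131) - 200 = 395/((-43/8 - 10) - 131) - 200 = 395/(-123/8 - 131) - 200 = 395/(-1171/8) - 200 = 395*(-8/1171) - 200 = -3160/1171 - 200 = -237360/1171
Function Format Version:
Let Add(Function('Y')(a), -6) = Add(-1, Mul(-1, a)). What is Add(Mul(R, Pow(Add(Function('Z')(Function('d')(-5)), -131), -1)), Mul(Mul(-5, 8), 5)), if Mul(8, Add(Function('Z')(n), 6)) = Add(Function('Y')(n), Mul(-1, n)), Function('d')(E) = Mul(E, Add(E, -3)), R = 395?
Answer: Rational(-237360, 1171) ≈ -202.70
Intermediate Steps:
Function('Y')(a) = Add(5, Mul(-1, a)) (Function('Y')(a) = Add(6, Add(-1, Mul(-1, a))) = Add(5, Mul(-1, a)))
Function('d')(E) = Mul(E, Add(-3, E))
Function('Z')(n) = Add(Rational(-43, 8), Mul(Rational(-1, 4), n)) (Function('Z')(n) = Add(-6, Mul(Rational(1, 8), Add(Add(5, Mul(-1, n)), Mul(-1, n)))) = Add(-6, Mul(Rational(1, 8), Add(5, Mul(-2, n)))) = Add(-6, Add(Rational(5, 8), Mul(Rational(-1, 4), n))) = Add(Rational(-43, 8), Mul(Rational(-1, 4), n)))
Add(Mul(R, Pow(Add(Function('Z')(Function('d')(-5)), -131), -1)), Mul(Mul(-5, 8), 5)) = Add(Mul(395, Pow(Add(Add(Rational(-43, 8), Mul(Rational(-1, 4), Mul(-5, Add(-3, -5)))), -131), -1)), Mul(Mul(-5, 8), 5)) = Add(Mul(395, Pow(Add(Add(Rational(-43, 8), Mul(Rational(-1, 4), Mul(-5, -8))), -131), -1)), Mul(-40, 5)) = Add(Mul(395, Pow(Add(Add(Rational(-43, 8), Mul(Rational(-1, 4), 40)), -131), -1)), -200) = Add(Mul(395, Pow(Add(Add(Rational(-43, 8), -10), -131), -1)), -200) = Add(Mul(395, Pow(Add(Rational(-123, 8), -131), -1)), -200) = Add(Mul(395, Pow(Rational(-1171, 8), -1)), -200) = Add(Mul(395, Rational(-8, 1171)), -200) = Add(Rational(-3160, 1171), -200) = Rational(-237360, 1171)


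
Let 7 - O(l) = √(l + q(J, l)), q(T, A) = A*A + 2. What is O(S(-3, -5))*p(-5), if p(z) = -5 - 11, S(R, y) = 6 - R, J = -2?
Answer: -112 + 32*√23 ≈ 41.467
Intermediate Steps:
q(T, A) = 2 + A² (q(T, A) = A² + 2 = 2 + A²)
p(z) = -16
O(l) = 7 - √(2 + l + l²) (O(l) = 7 - √(l + (2 + l²)) = 7 - √(2 + l + l²))
O(S(-3, -5))*p(-5) = (7 - √(2 + (6 - 1*(-3)) + (6 - 1*(-3))²))*(-16) = (7 - √(2 + (6 + 3) + (6 + 3)²))*(-16) = (7 - √(2 + 9 + 9²))*(-16) = (7 - √(2 + 9 + 81))*(-16) = (7 - √92)*(-16) = (7 - 2*√23)*(-16) = -112 + 32*√23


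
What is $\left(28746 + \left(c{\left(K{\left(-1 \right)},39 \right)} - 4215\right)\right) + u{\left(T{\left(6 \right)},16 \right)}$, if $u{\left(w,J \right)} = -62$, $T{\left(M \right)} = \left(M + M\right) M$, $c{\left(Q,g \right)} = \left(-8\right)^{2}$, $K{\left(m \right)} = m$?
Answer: $24533$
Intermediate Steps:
$c{\left(Q,g \right)} = 64$
$T{\left(M \right)} = 2 M^{2}$ ($T{\left(M \right)} = 2 M M = 2 M^{2}$)
$\left(28746 + \left(c{\left(K{\left(-1 \right)},39 \right)} - 4215\right)\right) + u{\left(T{\left(6 \right)},16 \right)} = \left(28746 + \left(64 - 4215\right)\right) - 62 = \left(28746 - 4151\right) - 62 = 24595 - 62 = 24533$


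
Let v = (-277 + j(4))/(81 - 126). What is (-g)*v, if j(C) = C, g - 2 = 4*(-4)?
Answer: 1274/15 ≈ 84.933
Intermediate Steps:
g = -14 (g = 2 + 4*(-4) = 2 - 16 = -14)
v = 91/15 (v = (-277 + 4)/(81 - 126) = -273/(-45) = -273*(-1/45) = 91/15 ≈ 6.0667)
(-g)*v = -1*(-14)*(91/15) = 14*(91/15) = 1274/15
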